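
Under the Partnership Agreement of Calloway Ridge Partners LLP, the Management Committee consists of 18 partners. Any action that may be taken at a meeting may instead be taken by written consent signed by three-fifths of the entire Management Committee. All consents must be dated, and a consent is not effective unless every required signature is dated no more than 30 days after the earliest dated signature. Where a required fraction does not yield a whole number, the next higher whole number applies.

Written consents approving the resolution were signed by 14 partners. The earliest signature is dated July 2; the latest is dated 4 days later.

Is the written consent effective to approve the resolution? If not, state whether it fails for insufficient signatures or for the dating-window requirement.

Signatures required: three-fifths of 18 — 3/5 of 18 = 10.80, rounded up to 11, so 11 needed; 14 signed. Sufficient.
Dating window: the latest signature is 4 days after the earliest; the limit is 30 days. Within the window.

Effective — both the signature and dating-window requirements are satisfied.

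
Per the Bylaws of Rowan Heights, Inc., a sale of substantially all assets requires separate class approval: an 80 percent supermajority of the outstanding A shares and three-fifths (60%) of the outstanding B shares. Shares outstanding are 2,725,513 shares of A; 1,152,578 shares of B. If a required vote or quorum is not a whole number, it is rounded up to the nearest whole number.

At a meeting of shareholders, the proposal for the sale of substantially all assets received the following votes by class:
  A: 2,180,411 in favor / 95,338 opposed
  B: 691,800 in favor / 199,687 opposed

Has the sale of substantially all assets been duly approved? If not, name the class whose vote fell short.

Approved — every class gave the required vote.

A: 4/5 of 2725513 = 2180410.40, rounded up to 2180411; 2,180,411 required, 2,180,411 in favor — approved.
B: 3/5 of 1152578 = 691546.80, rounded up to 691547; 691,547 required, 691,800 in favor — approved.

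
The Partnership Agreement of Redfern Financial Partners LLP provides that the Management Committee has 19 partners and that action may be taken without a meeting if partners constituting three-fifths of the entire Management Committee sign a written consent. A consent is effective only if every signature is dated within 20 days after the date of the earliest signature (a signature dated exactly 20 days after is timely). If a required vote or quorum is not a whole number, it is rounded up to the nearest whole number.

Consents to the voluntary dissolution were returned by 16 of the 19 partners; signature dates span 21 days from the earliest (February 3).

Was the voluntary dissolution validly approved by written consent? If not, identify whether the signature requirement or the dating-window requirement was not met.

Not effective — dating-window requirement not satisfied.

Signatures required: three-fifths of 19 — 3/5 of 19 = 11.40, rounded up to 12, so 12 needed; 16 signed. Sufficient.
Dating window: the latest signature is 21 days after the earliest; the limit is 20 days. Outside the window.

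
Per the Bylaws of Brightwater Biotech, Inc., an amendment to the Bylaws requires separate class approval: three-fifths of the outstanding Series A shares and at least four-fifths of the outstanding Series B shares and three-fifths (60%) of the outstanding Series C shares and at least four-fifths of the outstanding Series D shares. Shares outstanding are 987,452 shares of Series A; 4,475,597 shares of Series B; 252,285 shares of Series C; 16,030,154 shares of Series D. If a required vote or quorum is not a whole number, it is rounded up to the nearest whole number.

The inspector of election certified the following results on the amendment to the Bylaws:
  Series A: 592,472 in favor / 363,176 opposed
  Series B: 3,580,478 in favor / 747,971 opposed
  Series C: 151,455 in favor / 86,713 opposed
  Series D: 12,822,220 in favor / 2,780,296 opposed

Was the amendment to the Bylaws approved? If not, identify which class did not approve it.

Not approved — the Series D shares did not give the required vote.

Series A: 3/5 of 987452 = 592471.20, rounded up to 592472; 592,472 required, 592,472 in favor — approved.
Series B: 4/5 of 4475597 = 3580477.60, rounded up to 3580478; 3,580,478 required, 3,580,478 in favor — approved.
Series C: 3/5 of 252285 = 151371; 151,371 required, 151,455 in favor — approved.
Series D: 4/5 of 16030154 = 12824123.20, rounded up to 12824124; 12,824,124 required, 12,822,220 in favor — not approved.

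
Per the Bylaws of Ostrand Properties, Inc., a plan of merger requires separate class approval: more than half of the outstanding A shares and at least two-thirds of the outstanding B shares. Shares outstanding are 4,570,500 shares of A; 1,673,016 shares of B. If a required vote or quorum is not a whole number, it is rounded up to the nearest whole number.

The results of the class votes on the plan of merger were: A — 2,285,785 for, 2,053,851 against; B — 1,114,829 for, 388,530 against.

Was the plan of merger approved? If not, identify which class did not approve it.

A: a majority of 4570500 is 2285251; 2,285,251 required, 2,285,785 in favor — approved.
B: 2/3 of 1673016 = 1115344; 1,115,344 required, 1,114,829 in favor — not approved.

Not approved — the B shares did not give the required vote.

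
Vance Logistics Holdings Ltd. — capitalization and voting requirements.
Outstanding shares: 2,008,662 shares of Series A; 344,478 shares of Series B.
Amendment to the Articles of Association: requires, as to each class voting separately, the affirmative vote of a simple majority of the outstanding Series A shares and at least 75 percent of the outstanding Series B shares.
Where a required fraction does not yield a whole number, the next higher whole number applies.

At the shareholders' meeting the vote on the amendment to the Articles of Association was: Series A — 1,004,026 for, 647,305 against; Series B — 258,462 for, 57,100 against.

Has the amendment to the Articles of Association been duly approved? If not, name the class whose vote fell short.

Not approved — the Series A shares did not give the required vote.

Series A: a majority of 2008662 is 1004332; 1,004,332 required, 1,004,026 in favor — not approved.
Series B: 3/4 of 344478 = 258358.50, rounded up to 258359; 258,359 required, 258,462 in favor — approved.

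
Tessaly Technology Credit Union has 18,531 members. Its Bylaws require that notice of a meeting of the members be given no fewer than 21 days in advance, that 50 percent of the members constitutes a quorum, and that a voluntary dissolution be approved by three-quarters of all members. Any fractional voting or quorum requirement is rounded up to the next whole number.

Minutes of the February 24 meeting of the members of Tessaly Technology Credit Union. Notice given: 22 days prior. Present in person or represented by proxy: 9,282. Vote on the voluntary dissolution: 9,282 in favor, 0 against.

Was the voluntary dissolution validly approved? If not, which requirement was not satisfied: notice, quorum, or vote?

Invalid — vote requirement not satisfied.

Notice: 22 days given; 21 required. Satisfied.
Quorum: 50% of 18,531 = 9,265.50, rounded up to 9,266; 9,282 present. Satisfied.
Vote: requires three-fourths of all members (18,531); 3/4 of 18531 = 13898.25, rounded up to 13899, so 13,899 needed; 9,282 in favor. Not satisfied.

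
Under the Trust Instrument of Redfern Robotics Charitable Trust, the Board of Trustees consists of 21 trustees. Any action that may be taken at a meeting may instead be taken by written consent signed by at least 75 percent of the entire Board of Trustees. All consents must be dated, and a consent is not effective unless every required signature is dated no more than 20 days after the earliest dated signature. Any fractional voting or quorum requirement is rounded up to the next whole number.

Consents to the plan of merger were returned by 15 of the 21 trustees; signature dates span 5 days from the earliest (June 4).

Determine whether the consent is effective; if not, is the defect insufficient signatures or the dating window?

Not effective — insufficient signatures.

Signatures required: at least 75 percent of 21 — 3/4 of 21 = 15.75, rounded up to 16, so 16 needed; 15 signed. Insufficient.
Dating window: the latest signature is 5 days after the earliest; the limit is 20 days. Within the window.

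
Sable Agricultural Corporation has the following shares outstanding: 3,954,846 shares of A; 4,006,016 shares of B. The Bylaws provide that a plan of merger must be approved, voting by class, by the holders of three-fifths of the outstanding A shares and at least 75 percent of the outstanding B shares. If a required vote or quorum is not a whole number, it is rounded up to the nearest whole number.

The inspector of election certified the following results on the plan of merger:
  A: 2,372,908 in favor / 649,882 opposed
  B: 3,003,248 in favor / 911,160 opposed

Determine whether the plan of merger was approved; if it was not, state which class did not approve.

A: 3/5 of 3954846 = 2372907.60, rounded up to 2372908; 2,372,908 required, 2,372,908 in favor — approved.
B: 3/4 of 4006016 = 3004512; 3,004,512 required, 3,003,248 in favor — not approved.

Not approved — the B shares did not give the required vote.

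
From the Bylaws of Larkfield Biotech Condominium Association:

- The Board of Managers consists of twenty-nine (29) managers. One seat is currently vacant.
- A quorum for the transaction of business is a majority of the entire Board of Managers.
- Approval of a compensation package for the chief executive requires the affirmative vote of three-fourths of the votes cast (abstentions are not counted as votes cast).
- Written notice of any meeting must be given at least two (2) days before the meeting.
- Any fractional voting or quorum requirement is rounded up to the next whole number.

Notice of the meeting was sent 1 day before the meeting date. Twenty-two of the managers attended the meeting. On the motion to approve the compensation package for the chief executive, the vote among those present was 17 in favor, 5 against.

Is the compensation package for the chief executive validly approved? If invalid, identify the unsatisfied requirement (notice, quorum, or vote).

Invalid — notice requirement not satisfied.

Notice: 1 day given; 2 required (1 < 2). Not satisfied.
Quorum: 22 present; quorum is 15. Satisfied.
Vote: the compensation package for the chief executive requires three-fourths of the votes cast (22). 3/4 of 22 = 16.50, rounded up to 17, so 17 affirmative votes are needed; 17 voted in favor. Satisfied.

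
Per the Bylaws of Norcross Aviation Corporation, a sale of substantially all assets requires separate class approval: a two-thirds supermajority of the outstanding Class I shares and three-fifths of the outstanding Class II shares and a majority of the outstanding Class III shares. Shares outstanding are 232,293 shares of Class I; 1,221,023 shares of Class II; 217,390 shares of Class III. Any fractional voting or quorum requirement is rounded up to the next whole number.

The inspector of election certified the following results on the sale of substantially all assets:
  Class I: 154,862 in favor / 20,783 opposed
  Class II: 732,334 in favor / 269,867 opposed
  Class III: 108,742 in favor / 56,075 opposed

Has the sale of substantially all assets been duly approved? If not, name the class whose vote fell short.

Class I: 2/3 of 232293 = 154862; 154,862 required, 154,862 in favor — approved.
Class II: 3/5 of 1221023 = 732613.80, rounded up to 732614; 732,614 required, 732,334 in favor — not approved.
Class III: a majority of 217390 is 108696; 108,696 required, 108,742 in favor — approved.

Not approved — the Class II shares did not give the required vote.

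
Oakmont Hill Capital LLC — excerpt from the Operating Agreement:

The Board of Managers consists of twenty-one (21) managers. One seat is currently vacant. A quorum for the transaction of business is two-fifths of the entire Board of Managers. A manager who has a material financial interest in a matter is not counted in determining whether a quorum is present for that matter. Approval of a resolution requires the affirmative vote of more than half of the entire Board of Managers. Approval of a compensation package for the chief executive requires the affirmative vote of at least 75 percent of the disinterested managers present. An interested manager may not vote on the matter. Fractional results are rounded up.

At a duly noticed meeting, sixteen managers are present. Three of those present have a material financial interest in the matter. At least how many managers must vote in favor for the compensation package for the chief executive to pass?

10

The compensation package for the chief executive requires three-fourths of the disinterested managers present (16 − 3 = 13).
3/4 of 13 = 9.75, rounded up to 10.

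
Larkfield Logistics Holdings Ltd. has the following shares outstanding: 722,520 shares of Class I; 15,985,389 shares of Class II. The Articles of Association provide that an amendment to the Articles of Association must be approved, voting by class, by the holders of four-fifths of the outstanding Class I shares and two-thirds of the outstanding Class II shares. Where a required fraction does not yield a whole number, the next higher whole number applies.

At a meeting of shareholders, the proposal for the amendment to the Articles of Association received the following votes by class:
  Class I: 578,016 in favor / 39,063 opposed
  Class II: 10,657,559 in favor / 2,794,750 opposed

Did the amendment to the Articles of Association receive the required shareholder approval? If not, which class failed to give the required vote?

Class I: 4/5 of 722520 = 578016; 578,016 required, 578,016 in favor — approved.
Class II: 2/3 of 15985389 = 10656926; 10,656,926 required, 10,657,559 in favor — approved.

Approved — every class gave the required vote.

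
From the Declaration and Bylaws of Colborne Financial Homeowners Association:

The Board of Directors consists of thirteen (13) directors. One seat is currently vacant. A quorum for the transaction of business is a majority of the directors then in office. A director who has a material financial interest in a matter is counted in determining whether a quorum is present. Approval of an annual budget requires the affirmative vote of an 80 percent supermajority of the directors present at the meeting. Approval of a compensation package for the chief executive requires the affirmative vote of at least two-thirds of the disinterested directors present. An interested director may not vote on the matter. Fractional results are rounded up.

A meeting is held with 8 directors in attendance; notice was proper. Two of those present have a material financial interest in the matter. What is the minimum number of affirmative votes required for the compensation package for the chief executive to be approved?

The compensation package for the chief executive requires two-thirds of the disinterested directors present (8 − 2 = 6).
2/3 of 6 = 4.

4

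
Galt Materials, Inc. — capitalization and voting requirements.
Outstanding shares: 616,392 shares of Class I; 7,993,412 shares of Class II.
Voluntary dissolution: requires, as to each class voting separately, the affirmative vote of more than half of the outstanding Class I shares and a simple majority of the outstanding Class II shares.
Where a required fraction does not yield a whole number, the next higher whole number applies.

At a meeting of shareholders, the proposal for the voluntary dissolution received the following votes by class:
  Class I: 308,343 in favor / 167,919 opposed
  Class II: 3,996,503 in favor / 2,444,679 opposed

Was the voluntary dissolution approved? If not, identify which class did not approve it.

Not approved — the Class II shares did not give the required vote.

Class I: a majority of 616392 is 308197; 308,197 required, 308,343 in favor — approved.
Class II: a majority of 7993412 is 3996707; 3,996,707 required, 3,996,503 in favor — not approved.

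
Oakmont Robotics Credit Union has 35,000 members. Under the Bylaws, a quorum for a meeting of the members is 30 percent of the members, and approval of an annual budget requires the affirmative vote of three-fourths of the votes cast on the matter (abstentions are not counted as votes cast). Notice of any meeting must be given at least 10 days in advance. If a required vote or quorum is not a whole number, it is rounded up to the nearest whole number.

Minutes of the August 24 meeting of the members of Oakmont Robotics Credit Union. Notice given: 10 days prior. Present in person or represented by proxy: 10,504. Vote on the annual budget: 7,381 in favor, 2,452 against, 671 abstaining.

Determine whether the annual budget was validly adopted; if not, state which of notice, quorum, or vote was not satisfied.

Notice: 10 days given; 10 required. Satisfied.
Quorum: 30% of 35,000 = 10,500; 10,504 present. Satisfied.
Vote: requires three-fourths of the votes cast (10,504 − 671 abstaining = 9,833); 3/4 of 9833 = 7374.75, rounded up to 7375, so 7,375 needed; 7,381 in favor. Satisfied.

Valid — all requirements satisfied.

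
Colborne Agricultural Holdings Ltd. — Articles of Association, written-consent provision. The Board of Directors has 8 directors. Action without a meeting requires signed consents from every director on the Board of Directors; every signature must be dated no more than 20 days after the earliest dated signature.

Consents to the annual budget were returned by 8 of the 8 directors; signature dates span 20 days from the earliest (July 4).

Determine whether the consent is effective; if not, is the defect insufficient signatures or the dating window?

Effective — both the signature and dating-window requirements are satisfied.

Signatures required: every one of 8 — unanimous means all 8, so 8 needed; 8 signed. Sufficient.
Dating window: the latest signature is 20 days after the earliest; the limit is 20 days. Within the window.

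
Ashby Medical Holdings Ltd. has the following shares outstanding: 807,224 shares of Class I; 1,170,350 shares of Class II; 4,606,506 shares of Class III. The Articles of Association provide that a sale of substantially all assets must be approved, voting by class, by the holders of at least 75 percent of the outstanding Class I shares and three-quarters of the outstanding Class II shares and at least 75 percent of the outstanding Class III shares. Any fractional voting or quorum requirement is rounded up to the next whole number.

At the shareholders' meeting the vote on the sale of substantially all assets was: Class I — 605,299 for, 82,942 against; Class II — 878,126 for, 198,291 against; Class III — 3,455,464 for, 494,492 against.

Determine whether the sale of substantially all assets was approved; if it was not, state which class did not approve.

Not approved — the Class I shares did not give the required vote.

Class I: 3/4 of 807224 = 605418; 605,418 required, 605,299 in favor — not approved.
Class II: 3/4 of 1170350 = 877762.50, rounded up to 877763; 877,763 required, 878,126 in favor — approved.
Class III: 3/4 of 4606506 = 3454879.50, rounded up to 3454880; 3,454,880 required, 3,455,464 in favor — approved.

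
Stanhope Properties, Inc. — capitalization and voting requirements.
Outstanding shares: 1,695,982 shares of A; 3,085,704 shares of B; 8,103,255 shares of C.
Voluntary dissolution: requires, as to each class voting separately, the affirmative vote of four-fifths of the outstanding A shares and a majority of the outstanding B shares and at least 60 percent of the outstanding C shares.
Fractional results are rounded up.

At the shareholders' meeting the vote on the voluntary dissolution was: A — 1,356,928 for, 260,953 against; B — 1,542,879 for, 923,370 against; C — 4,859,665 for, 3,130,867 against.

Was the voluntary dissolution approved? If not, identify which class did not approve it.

A: 4/5 of 1695982 = 1356785.60, rounded up to 1356786; 1,356,786 required, 1,356,928 in favor — approved.
B: a majority of 3085704 is 1542853; 1,542,853 required, 1,542,879 in favor — approved.
C: 3/5 of 8103255 = 4861953; 4,861,953 required, 4,859,665 in favor — not approved.

Not approved — the C shares did not give the required vote.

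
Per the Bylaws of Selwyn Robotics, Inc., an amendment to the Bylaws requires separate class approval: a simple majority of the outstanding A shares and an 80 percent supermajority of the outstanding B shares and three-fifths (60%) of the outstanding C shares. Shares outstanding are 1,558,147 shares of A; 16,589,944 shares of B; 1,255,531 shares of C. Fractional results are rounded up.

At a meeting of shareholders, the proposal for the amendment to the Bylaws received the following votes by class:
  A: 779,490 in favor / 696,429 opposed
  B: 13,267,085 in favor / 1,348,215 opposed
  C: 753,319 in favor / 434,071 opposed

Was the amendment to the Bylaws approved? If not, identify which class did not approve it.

A: a majority of 1558147 is 779074; 779,074 required, 779,490 in favor — approved.
B: 4/5 of 16589944 = 13271955.20, rounded up to 13271956; 13,271,956 required, 13,267,085 in favor — not approved.
C: 3/5 of 1255531 = 753318.60, rounded up to 753319; 753,319 required, 753,319 in favor — approved.

Not approved — the B shares did not give the required vote.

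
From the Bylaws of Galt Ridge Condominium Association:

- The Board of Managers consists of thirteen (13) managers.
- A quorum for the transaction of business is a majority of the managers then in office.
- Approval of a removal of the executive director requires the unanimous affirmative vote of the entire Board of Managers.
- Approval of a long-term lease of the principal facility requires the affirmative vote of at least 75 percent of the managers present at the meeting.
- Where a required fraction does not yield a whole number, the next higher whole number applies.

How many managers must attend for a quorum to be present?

A majority of 13 is 7.

7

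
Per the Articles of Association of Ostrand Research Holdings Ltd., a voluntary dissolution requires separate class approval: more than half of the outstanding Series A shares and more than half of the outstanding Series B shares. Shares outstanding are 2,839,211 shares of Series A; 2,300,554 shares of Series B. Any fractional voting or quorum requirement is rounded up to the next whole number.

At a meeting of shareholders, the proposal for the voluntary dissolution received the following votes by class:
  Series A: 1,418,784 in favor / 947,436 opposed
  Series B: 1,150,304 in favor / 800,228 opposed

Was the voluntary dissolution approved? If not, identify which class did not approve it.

Not approved — the Series A shares did not give the required vote.

Series A: a majority of 2839211 is 1419606; 1,419,606 required, 1,418,784 in favor — not approved.
Series B: a majority of 2300554 is 1150278; 1,150,278 required, 1,150,304 in favor — approved.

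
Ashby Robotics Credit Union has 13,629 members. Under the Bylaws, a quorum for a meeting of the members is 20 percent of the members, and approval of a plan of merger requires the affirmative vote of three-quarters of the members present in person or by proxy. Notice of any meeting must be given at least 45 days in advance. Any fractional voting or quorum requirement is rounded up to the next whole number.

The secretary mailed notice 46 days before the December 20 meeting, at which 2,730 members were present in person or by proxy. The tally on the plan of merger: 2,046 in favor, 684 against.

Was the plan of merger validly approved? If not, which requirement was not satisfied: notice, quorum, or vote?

Invalid — vote requirement not satisfied.

Notice: 46 days given; 45 required. Satisfied.
Quorum: 20% of 13,629 = 2,725.80, rounded up to 2,726; 2,730 present. Satisfied.
Vote: requires three-fourths of those present (2,730); 3/4 of 2730 = 2047.50, rounded up to 2048, so 2,048 needed; 2,046 in favor. Not satisfied.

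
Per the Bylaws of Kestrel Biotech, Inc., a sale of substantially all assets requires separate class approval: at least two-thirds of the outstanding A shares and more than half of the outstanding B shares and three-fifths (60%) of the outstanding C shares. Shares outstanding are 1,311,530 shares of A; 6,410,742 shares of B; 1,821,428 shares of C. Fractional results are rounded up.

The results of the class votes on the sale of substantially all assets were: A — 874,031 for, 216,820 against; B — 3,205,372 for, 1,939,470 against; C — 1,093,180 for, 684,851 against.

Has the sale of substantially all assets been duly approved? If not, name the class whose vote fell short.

Not approved — the A shares did not give the required vote.

A: 2/3 of 1311530 = 874353.33, rounded up to 874354; 874,354 required, 874,031 in favor — not approved.
B: a majority of 6410742 is 3205372; 3,205,372 required, 3,205,372 in favor — approved.
C: 3/5 of 1821428 = 1092856.80, rounded up to 1092857; 1,092,857 required, 1,093,180 in favor — approved.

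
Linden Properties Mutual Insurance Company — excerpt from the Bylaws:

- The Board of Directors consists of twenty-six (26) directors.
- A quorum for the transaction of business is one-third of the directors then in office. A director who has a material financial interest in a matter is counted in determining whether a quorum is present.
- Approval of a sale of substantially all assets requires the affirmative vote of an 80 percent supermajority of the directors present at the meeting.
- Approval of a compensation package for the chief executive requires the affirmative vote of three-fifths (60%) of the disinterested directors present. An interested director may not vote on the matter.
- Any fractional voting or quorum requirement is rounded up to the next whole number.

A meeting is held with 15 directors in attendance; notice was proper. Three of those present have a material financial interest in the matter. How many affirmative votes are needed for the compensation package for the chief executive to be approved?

The compensation package for the chief executive requires three-fifths of the disinterested directors present (15 − 3 = 12).
3/5 of 12 = 7.20, rounded up to 8.

8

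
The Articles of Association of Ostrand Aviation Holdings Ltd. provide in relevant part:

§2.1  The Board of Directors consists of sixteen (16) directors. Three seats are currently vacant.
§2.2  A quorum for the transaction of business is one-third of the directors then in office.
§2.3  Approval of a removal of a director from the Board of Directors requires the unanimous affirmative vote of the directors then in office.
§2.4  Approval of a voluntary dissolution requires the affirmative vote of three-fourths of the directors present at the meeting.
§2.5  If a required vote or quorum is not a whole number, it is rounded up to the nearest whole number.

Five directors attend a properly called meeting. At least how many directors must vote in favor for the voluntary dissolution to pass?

The voluntary dissolution requires three-fourths of the directors present (5).
3/4 of 5 = 3.75, rounded up to 4.

4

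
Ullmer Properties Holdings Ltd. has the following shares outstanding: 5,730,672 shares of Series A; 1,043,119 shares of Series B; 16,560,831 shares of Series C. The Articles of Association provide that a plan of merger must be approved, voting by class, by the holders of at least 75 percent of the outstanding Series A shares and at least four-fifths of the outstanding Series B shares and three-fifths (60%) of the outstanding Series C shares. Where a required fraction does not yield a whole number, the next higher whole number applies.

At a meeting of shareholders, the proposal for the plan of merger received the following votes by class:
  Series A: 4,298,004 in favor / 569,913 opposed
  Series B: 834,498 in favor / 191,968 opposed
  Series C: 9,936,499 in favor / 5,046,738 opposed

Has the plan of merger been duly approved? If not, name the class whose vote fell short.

Series A: 3/4 of 5730672 = 4298004; 4,298,004 required, 4,298,004 in favor — approved.
Series B: 4/5 of 1043119 = 834495.20, rounded up to 834496; 834,496 required, 834,498 in favor — approved.
Series C: 3/5 of 16560831 = 9936498.60, rounded up to 9936499; 9,936,499 required, 9,936,499 in favor — approved.

Approved — every class gave the required vote.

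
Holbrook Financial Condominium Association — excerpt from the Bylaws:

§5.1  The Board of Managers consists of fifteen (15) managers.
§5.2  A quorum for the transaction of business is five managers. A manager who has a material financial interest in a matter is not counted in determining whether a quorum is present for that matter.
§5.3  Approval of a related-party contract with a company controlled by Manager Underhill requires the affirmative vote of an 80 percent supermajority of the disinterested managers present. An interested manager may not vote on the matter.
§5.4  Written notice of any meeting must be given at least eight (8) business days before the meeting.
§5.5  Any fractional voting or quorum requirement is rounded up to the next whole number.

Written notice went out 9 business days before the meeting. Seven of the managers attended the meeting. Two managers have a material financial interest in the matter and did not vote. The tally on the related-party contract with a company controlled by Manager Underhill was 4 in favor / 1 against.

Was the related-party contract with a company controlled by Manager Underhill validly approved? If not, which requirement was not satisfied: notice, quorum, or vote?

Notice: 9 business days given; 8 required (9 ≥ 8). Satisfied.
Quorum: 7 present, but the 2 interested managers do not count, leaving 5. Quorum is 5. Satisfied.
Vote: the related-party contract with a company controlled by Manager Underhill requires four-fifths of the disinterested managers present (7 − 2 = 5). 4/5 of 5 = 4, so 4 affirmative votes are needed; 4 voted in favor. Satisfied.

Valid — all requirements satisfied.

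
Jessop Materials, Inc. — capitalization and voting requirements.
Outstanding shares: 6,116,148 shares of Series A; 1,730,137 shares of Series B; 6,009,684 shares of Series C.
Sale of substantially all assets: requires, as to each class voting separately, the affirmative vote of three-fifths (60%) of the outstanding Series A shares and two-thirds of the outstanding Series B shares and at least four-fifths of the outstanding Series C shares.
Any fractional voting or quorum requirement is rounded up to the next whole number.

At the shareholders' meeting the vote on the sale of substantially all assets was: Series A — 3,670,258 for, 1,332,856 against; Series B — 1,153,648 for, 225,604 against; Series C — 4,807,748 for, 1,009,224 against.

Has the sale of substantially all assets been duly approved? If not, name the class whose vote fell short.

Series A: 3/5 of 6116148 = 3669688.80, rounded up to 3669689; 3,669,689 required, 3,670,258 in favor — approved.
Series B: 2/3 of 1730137 = 1153424.67, rounded up to 1153425; 1,153,425 required, 1,153,648 in favor — approved.
Series C: 4/5 of 6009684 = 4807747.20, rounded up to 4807748; 4,807,748 required, 4,807,748 in favor — approved.

Approved — every class gave the required vote.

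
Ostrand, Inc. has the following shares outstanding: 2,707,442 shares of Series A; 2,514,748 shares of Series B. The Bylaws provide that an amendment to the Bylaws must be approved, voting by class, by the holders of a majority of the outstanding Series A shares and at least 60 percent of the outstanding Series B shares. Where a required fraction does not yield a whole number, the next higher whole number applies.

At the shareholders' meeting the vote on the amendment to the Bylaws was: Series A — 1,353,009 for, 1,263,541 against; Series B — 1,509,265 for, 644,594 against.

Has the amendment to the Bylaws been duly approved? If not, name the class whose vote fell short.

Not approved — the Series A shares did not give the required vote.

Series A: a majority of 2707442 is 1353722; 1,353,722 required, 1,353,009 in favor — not approved.
Series B: 3/5 of 2514748 = 1508848.80, rounded up to 1508849; 1,508,849 required, 1,509,265 in favor — approved.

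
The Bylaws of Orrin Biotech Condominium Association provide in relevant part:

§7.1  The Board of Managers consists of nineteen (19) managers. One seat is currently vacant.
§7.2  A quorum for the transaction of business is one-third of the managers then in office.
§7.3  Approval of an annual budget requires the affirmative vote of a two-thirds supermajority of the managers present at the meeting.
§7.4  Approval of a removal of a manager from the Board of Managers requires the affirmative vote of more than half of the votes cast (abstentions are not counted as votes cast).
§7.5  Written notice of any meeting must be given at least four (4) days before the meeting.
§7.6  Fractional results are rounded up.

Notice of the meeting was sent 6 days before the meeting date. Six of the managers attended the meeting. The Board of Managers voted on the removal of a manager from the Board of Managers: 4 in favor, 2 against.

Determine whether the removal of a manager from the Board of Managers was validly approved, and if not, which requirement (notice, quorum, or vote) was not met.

Valid — all requirements satisfied.

Notice: 6 days given; 4 required (6 ≥ 4). Satisfied.
Quorum: 6 present; quorum is 6. Satisfied.
Vote: the removal of a manager from the Board of Managers requires a majority of the votes cast (6). A majority of 6 is 4, so 4 affirmative votes are needed; 4 voted in favor. Satisfied.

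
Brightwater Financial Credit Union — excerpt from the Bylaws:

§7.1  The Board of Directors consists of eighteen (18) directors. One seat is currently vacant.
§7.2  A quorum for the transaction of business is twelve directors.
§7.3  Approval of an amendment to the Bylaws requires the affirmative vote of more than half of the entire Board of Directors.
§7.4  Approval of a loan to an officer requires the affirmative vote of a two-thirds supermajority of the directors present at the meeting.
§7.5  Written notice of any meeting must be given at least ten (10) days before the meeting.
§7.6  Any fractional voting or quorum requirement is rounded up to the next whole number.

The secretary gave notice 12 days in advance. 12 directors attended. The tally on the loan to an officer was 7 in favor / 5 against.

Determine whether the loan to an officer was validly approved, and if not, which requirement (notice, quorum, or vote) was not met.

Notice: 12 days given; 10 required (12 ≥ 10). Satisfied.
Quorum: 12 present; quorum is 12. Satisfied.
Vote: the loan to an officer requires two-thirds of the directors present (12). 2/3 of 12 = 8, so 8 affirmative votes are needed; 7 voted in favor. Not satisfied.

Invalid — vote requirement not satisfied.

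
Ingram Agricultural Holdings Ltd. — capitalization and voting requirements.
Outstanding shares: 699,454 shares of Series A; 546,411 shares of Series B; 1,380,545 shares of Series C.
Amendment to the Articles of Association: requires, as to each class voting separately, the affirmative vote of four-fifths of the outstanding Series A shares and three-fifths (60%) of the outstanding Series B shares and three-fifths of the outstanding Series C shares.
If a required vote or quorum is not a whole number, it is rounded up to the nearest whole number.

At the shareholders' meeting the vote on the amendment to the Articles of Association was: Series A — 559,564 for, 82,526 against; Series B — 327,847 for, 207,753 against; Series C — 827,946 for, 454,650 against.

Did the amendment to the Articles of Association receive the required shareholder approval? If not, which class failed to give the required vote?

Series A: 4/5 of 699454 = 559563.20, rounded up to 559564; 559,564 required, 559,564 in favor — approved.
Series B: 3/5 of 546411 = 327846.60, rounded up to 327847; 327,847 required, 327,847 in favor — approved.
Series C: 3/5 of 1380545 = 828327; 828,327 required, 827,946 in favor — not approved.

Not approved — the Series C shares did not give the required vote.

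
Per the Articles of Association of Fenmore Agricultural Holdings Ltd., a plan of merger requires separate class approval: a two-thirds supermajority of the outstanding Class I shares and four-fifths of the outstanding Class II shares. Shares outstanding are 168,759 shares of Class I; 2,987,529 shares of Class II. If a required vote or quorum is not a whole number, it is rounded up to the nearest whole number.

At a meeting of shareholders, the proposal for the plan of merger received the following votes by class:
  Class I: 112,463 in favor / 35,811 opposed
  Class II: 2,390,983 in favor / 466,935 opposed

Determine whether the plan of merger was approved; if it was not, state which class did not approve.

Class I: 2/3 of 168759 = 112506; 112,506 required, 112,463 in favor — not approved.
Class II: 4/5 of 2987529 = 2390023.20, rounded up to 2390024; 2,390,024 required, 2,390,983 in favor — approved.

Not approved — the Class I shares did not give the required vote.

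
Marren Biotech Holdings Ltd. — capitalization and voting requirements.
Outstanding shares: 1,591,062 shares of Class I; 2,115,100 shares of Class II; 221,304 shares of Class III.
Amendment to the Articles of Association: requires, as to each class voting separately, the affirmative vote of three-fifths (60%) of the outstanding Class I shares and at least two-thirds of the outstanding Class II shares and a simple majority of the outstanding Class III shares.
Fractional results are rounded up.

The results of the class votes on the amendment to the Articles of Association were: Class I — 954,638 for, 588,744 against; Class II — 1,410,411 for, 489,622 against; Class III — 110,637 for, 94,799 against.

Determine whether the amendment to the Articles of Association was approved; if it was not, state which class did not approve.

Not approved — the Class III shares did not give the required vote.

Class I: 3/5 of 1591062 = 954637.20, rounded up to 954638; 954,638 required, 954,638 in favor — approved.
Class II: 2/3 of 2115100 = 1410066.67, rounded up to 1410067; 1,410,067 required, 1,410,411 in favor — approved.
Class III: a majority of 221304 is 110653; 110,653 required, 110,637 in favor — not approved.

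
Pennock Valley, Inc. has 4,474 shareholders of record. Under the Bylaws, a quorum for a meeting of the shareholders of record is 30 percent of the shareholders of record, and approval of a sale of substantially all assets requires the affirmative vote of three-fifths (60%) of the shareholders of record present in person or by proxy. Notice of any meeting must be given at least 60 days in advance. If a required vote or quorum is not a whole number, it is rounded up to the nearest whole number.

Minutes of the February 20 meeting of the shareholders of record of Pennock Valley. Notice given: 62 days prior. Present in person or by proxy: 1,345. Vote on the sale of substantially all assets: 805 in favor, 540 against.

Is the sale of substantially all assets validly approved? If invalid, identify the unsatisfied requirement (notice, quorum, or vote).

Invalid — vote requirement not satisfied.

Notice: 62 days given; 60 required. Satisfied.
Quorum: 30% of 4,474 = 1,342.20, rounded up to 1,343; 1,345 present. Satisfied.
Vote: requires three-fifths of those present (1,345); 3/5 of 1345 = 807, so 807 needed; 805 in favor. Not satisfied.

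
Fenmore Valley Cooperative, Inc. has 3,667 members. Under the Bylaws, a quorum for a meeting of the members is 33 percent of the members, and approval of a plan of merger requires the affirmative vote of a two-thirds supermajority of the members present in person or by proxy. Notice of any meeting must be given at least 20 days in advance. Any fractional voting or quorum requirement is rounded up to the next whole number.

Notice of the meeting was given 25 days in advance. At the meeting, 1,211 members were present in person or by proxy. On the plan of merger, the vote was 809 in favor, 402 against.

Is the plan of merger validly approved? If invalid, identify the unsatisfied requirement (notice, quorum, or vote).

Valid — all requirements satisfied.

Notice: 25 days given; 20 required. Satisfied.
Quorum: 33% of 3,667 = 1,210.11, rounded up to 1,211; 1,211 present. Satisfied.
Vote: requires two-thirds of those present (1,211); 2/3 of 1211 = 807.33, rounded up to 808, so 808 needed; 809 in favor. Satisfied.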